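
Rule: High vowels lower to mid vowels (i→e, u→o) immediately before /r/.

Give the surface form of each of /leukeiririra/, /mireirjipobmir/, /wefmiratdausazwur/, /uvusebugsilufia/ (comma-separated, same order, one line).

leukeererera, mereerjipobmer, wefmeratdausazwor, uvusebugsilufia

/leukeiririra/: /i/ is a high vowel immediately before /r/, so it lowers to [e]. /i/ is a high vowel immediately before /r/, so it lowers to [e]. /i/ is a high vowel immediately before /r/, so it lowers to [e]. → [leukeererera].
/mireirjipobmir/: /i/ is a high vowel immediately before /r/, so it lowers to [e]. /i/ is a high vowel immediately before /r/, so it lowers to [e]. /i/ is a high vowel immediately before /r/, so it lowers to [e]. → [mereerjipobmer].
/wefmiratdausazwur/: /i/ is a high vowel immediately before /r/, so it lowers to [e]. /u/ is a high vowel immediately before /r/, so it lowers to [o]. → [wefmeratdausazwor].
/uvusebugsilufia/: the rule's environment is not met; surfaces unchanged as [uvusebugsilufia].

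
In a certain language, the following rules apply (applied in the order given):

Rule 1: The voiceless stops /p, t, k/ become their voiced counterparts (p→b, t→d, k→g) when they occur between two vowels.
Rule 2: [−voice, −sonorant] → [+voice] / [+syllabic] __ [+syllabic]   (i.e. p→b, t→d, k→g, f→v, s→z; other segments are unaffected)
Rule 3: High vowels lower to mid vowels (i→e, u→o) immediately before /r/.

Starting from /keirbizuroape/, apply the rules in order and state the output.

Rule 1 (intervocalic voicing): /p/ is a voiceless stop between vowels /a/ and /e/, so it voices to [b]. /keirbizuroape/ → keirbizuroabe.
Rule 2 (intervocalic voicing): no segment meets the environment; /keirbizuroabe/ is unchanged.
Rule 3 (pre-rhotic lowering): /i/ is a high vowel immediately before /r/, so it lowers to [e]. /u/ is a high vowel immediately before /r/, so it lowers to [o]. /keirbizuroabe/ → keerbizoroabe.

keerbizoroabe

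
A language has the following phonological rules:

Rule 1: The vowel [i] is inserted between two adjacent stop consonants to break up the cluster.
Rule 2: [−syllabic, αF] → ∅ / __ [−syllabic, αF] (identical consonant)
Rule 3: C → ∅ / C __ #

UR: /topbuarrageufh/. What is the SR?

Rule 1 (stop-cluster i-epenthesis): /p/ and /b/ form a stop–stop cluster, so [i] is inserted between them. /topbuarrageufh/ → topibuarrageufh.
Rule 2 (degemination): /rr/ is a geminate; the first /r/ deletes. /topibuarrageufh/ → topibuarageufh.
Rule 3 (final cluster simplification): /h/ is the second consonant of a word-final cluster /fh/, so it deletes. /topibuarageufh/ → topibuarageuf.

topibuarageuf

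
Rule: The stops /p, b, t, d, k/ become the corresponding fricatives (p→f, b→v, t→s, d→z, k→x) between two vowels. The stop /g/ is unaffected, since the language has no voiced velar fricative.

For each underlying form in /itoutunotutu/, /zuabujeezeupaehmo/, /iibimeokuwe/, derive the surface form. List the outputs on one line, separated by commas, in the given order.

/itoutunotutu/: /t/ is a stop between vowels /i/ and /o/, so it spirantizes to the fricative [s]. /t/ is a stop between vowels /u/ and /u/, so it spirantizes to the fricative [s]. /t/ is a stop between vowels /o/ and /u/, so it spirantizes to the fricative [s]. /t/ is a stop between vowels /u/ and /u/, so it spirantizes to the fricative [s]. → [isousunosusu].
/zuabujeezeupaehmo/: /b/ is a stop between vowels /a/ and /u/, so it spirantizes to the fricative [v]. /p/ is a stop between vowels /u/ and /a/, so it spirantizes to the fricative [f]. → [zuavujeezeufaehmo].
/iibimeokuwe/: /b/ is a stop between vowels /i/ and /i/, so it spirantizes to the fricative [v]. /k/ is a stop between vowels /o/ and /u/, so it spirantizes to the fricative [x]. → [iivimeoxuwe].

isousunosusu, zuavujeezeufaehmo, iivimeoxuwe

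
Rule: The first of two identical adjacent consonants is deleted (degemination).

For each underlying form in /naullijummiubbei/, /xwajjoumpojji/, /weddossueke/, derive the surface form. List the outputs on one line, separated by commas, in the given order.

/naullijummiubbei/: /ll/ is a geminate; the first /l/ deletes. /mm/ is a geminate; the first /m/ deletes. /bb/ is a geminate; the first /b/ deletes. → [naulijumiubei].
/xwajjoumpojji/: /jj/ is a geminate; the first /j/ deletes. /jj/ is a geminate; the first /j/ deletes. → [xwajoumpoji].
/weddossueke/: /dd/ is a geminate; the first /d/ deletes. /ss/ is a geminate; the first /s/ deletes. → [wedosueke].

naulijumiubei, xwajoumpoji, wedosueke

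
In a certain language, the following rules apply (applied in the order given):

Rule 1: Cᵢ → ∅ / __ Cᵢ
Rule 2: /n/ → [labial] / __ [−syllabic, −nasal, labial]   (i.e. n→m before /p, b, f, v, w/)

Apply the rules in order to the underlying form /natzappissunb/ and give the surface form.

Rule 1 (degemination): /pp/ is a geminate; the first /p/ deletes. /ss/ is a geminate; the first /s/ deletes. /natzappissunb/ → natzapisunb.
Rule 2 (nasal place assimilation): /n/ precedes the labial consonant /b/, so it assimilates in place to [m]. /natzapisunb/ → natzapisumb.

natzapisumb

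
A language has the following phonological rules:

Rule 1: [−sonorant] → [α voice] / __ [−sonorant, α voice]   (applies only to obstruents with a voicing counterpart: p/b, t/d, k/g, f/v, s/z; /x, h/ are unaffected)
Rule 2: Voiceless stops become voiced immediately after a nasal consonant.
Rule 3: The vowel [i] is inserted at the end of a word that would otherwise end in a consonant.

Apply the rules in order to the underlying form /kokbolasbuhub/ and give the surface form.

kogbolazbuhubi

Rule 1 (regressive voicing assimilation): /k/ precedes the voiced obstruent /b/, so it voices to [g] by assimilation. /s/ precedes the voiced obstruent /b/, so it voices to [z] by assimilation. /kokbolasbuhub/ → kogbolazbuhub.
Rule 2 (post-nasal voicing): no segment meets the environment; /kogbolazbuhub/ is unchanged.
Rule 3 (final i-epenthesis): the form ends in the consonant /b/, so [i] is inserted word-finally. /kogbolazbuhub/ → kogbolazbuhubi.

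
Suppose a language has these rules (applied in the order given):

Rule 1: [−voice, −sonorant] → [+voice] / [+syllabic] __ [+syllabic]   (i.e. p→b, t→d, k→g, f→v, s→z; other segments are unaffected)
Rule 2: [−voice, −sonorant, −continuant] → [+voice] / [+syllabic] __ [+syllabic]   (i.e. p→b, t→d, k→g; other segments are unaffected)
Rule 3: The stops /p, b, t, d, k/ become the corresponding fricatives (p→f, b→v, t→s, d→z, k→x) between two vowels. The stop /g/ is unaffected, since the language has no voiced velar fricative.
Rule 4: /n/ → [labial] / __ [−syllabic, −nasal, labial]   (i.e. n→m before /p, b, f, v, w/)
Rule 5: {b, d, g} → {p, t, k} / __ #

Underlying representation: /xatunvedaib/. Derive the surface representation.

xazumvezaip

Rule 1 (intervocalic voicing): /t/ is a voiceless obstruent between vowels /a/ and /u/, so it voices to [d]. /xatunvedaib/ → xadunvedaib.
Rule 2 (intervocalic voicing): no segment meets the environment; /xadunvedaib/ is unchanged.
Rule 3 (intervocalic spirantization): /d/ is a stop between vowels /a/ and /u/, so it spirantizes to the fricative [z]. /d/ is a stop between vowels /e/ and /a/, so it spirantizes to the fricative [z]. /xadunvedaib/ → xazunvezaib.
Rule 4 (nasal place assimilation): /n/ precedes the labial consonant /v/, so it assimilates in place to [m]. /xazunvezaib/ → xazumvezaib.
Rule 5 (final devoicing): /b/ is a voiced stop in word-final position, so it devoices to [p]. /xazumvezaib/ → xazumvezaip.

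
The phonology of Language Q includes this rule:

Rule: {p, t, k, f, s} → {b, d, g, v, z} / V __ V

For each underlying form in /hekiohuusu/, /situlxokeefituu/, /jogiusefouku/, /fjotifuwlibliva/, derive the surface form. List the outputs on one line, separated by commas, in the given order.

hegiohuuzu, sidulxogeeviduu, jogiuzevougu, fjodivuwlibliva

/hekiohuusu/: /k/ is a voiceless obstruent between vowels /e/ and /i/, so it voices to [g]. /s/ is a voiceless obstruent between vowels /u/ and /u/, so it voices to [z]. → [hegiohuuzu].
/situlxokeefituu/: /t/ is a voiceless obstruent between vowels /i/ and /u/, so it voices to [d]. /k/ is a voiceless obstruent between vowels /o/ and /e/, so it voices to [g]. /f/ is a voiceless obstruent between vowels /e/ and /i/, so it voices to [v]. /t/ is a voiceless obstruent between vowels /i/ and /u/, so it voices to [d]. → [sidulxogeeviduu].
/jogiusefouku/: /s/ is a voiceless obstruent between vowels /u/ and /e/, so it voices to [z]. /f/ is a voiceless obstruent between vowels /e/ and /o/, so it voices to [v]. /k/ is a voiceless obstruent between vowels /u/ and /u/, so it voices to [g]. → [jogiuzevougu].
/fjotifuwlibliva/: /t/ is a voiceless obstruent between vowels /o/ and /i/, so it voices to [d]. /f/ is a voiceless obstruent between vowels /i/ and /u/, so it voices to [v]. → [fjodivuwlibliva].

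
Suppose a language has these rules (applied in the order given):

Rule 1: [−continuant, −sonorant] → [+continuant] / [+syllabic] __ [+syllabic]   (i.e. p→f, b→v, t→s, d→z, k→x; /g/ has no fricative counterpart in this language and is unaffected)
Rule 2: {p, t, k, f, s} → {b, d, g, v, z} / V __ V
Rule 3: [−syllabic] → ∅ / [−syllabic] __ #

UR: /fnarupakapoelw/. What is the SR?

Rule 1 (intervocalic spirantization): /p/ is a stop between vowels /u/ and /a/, so it spirantizes to the fricative [f]. /k/ is a stop between vowels /a/ and /a/, so it spirantizes to the fricative [x]. /p/ is a stop between vowels /a/ and /o/, so it spirantizes to the fricative [f]. /fnarupakapoelw/ → fnarufaxafoelw.
Rule 2 (intervocalic voicing): /f/ is a voiceless obstruent between vowels /u/ and /a/, so it voices to [v]. /f/ is a voiceless obstruent between vowels /a/ and /o/, so it voices to [v]. /fnarufaxafoelw/ → fnaruvaxavoelw.
Rule 3 (final cluster simplification): /w/ is the second consonant of a word-final cluster /lw/, so it deletes. /fnaruvaxavoelw/ → fnaruvaxavoel.

fnaruvaxavoel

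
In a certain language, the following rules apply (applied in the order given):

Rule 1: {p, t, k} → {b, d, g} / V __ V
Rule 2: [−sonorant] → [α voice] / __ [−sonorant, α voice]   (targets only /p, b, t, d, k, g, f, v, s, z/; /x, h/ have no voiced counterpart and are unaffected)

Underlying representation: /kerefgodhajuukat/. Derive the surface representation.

kerevgothajuugat

Rule 1 (intervocalic voicing): /k/ is a voiceless stop between vowels /u/ and /a/, so it voices to [g]. /kerefgodhajuukat/ → kerefgodhajuugat.
Rule 2 (regressive voicing assimilation): /f/ precedes the voiced obstruent /g/, so it voices to [v] by assimilation. /d/ precedes the voiceless obstruent /h/, so it devoices to [t] by assimilation. /kerefgodhajuugat/ → kerevgothajuugat.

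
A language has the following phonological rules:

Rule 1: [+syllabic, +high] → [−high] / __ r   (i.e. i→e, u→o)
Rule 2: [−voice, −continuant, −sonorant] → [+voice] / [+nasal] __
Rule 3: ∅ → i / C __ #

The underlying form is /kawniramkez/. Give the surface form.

kawneramgezi

Rule 1 (pre-rhotic lowering): /i/ is a high vowel immediately before /r/, so it lowers to [e]. /kawniramkez/ → kawneramkez.
Rule 2 (post-nasal voicing): /k/ is a voiceless stop immediately after the nasal /m/, so it voices to [g]. /kawneramkez/ → kawneramgez.
Rule 3 (final i-epenthesis): the form ends in the consonant /z/, so [i] is inserted word-finally. /kawneramgez/ → kawneramgezi.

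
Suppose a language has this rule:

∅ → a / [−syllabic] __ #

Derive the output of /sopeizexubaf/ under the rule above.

sopeizexubafa

the form ends in the consonant /f/, so [a] is inserted word-finally.
Surface form: [sopeizexubafa].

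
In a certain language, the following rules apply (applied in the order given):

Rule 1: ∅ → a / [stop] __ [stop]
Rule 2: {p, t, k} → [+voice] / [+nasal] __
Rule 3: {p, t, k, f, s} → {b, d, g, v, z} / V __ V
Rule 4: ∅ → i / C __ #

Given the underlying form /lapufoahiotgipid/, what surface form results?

labuvoahiodagibidi

Rule 1 (stop-cluster a-epenthesis): /t/ and /g/ form a stop–stop cluster, so [a] is inserted between them. /lapufoahiotgipid/ → lapufoahiotagipid.
Rule 2 (post-nasal voicing): no segment meets the environment; /lapufoahiotagipid/ is unchanged.
Rule 3 (intervocalic voicing): /p/ is a voiceless obstruent between vowels /a/ and /u/, so it voices to [b]. /f/ is a voiceless obstruent between vowels /u/ and /o/, so it voices to [v]. /t/ is a voiceless obstruent between vowels /o/ and /a/, so it voices to [d]. /p/ is a voiceless obstruent between vowels /i/ and /i/, so it voices to [b]. /lapufoahiotagipid/ → labuvoahiodagibid.
Rule 4 (final i-epenthesis): the form ends in the consonant /d/, so [i] is inserted word-finally. /labuvoahiodagibid/ → labuvoahiodagibidi.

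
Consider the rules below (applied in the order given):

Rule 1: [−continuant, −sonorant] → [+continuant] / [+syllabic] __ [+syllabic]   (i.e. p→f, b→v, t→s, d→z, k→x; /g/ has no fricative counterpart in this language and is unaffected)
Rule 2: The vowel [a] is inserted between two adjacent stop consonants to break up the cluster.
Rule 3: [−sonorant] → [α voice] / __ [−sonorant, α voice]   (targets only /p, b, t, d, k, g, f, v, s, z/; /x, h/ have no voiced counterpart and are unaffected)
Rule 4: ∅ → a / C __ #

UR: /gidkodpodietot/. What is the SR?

gidakodapoziesota

Rule 1 (intervocalic spirantization): /d/ is a stop between vowels /o/ and /i/, so it spirantizes to the fricative [z]. /t/ is a stop between vowels /e/ and /o/, so it spirantizes to the fricative [s]. /gidkodpodietot/ → gidkodpoziesot.
Rule 2 (stop-cluster a-epenthesis): /d/ and /k/ form a stop–stop cluster, so [a] is inserted between them. /d/ and /p/ form a stop–stop cluster, so [a] is inserted between them. /gidkodpoziesot/ → gidakodapoziesot.
Rule 3 (regressive voicing assimilation): no segment meets the environment; /gidakodapoziesot/ is unchanged.
Rule 4 (final a-epenthesis): the form ends in the consonant /t/, so [a] is inserted word-finally. /gidakodapoziesot/ → gidakodapoziesota.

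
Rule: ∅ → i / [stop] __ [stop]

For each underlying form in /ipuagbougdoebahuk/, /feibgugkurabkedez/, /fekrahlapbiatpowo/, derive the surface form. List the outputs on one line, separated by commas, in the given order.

/ipuagbougdoebahuk/: /g/ and /b/ form a stop–stop cluster, so [i] is inserted between them. /g/ and /d/ form a stop–stop cluster, so [i] is inserted between them. → [ipuagibougidoebahuk].
/feibgugkurabkedez/: /b/ and /g/ form a stop–stop cluster, so [i] is inserted between them. /g/ and /k/ form a stop–stop cluster, so [i] is inserted between them. /b/ and /k/ form a stop–stop cluster, so [i] is inserted between them. → [feibigugikurabikedez].
/fekrahlapbiatpowo/: /p/ and /b/ form a stop–stop cluster, so [i] is inserted between them. /t/ and /p/ form a stop–stop cluster, so [i] is inserted between them. → [fekrahlapibiatipowo].

ipuagibougidoebahuk, feibigugikurabikedez, fekrahlapibiatipowo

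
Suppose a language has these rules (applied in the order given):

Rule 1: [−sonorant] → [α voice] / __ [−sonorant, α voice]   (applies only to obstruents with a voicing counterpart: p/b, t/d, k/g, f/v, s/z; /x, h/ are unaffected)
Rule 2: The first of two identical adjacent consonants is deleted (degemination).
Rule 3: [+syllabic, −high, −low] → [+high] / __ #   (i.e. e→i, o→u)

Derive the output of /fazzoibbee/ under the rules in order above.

Rule 1 (regressive voicing assimilation): no segment meets the environment; /fazzoibbee/ is unchanged.
Rule 2 (degemination): /zz/ is a geminate; the first /z/ deletes. /bb/ is a geminate; the first /b/ deletes. /fazzoibbee/ → fazoibee.
Rule 3 (final vowel raising): /e/ is a mid vowel in word-final position, so it raises to [i]. /fazoibee/ → fazoibei.

fazoibei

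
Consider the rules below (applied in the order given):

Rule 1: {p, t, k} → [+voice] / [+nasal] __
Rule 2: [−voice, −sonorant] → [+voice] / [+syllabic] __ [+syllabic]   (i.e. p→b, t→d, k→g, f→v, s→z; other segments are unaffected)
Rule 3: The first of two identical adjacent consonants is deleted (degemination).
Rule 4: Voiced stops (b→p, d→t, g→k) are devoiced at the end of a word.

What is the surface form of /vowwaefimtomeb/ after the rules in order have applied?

Rule 1 (post-nasal voicing): /t/ is a voiceless stop immediately after the nasal /m/, so it voices to [d]. /vowwaefimtomeb/ → vowwaefimdomeb.
Rule 2 (intervocalic voicing): /f/ is a voiceless obstruent between vowels /e/ and /i/, so it voices to [v]. /vowwaefimdomeb/ → vowwaevimdomeb.
Rule 3 (degemination): /ww/ is a geminate; the first /w/ deletes. /vowwaevimdomeb/ → vowaevimdomeb.
Rule 4 (final devoicing): /b/ is a voiced stop in word-final position, so it devoices to [p]. /vowaevimdomeb/ → vowaevimdomep.

vowaevimdomep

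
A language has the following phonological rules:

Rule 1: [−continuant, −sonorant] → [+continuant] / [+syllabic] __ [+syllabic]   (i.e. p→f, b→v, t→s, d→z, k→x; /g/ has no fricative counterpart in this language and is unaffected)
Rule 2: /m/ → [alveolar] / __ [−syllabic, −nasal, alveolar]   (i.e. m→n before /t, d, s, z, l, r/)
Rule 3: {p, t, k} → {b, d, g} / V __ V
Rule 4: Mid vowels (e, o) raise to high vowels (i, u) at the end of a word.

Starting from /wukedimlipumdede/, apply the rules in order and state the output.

Rule 1 (intervocalic spirantization): /k/ is a stop between vowels /u/ and /e/, so it spirantizes to the fricative [x]. /d/ is a stop between vowels /e/ and /i/, so it spirantizes to the fricative [z]. /p/ is a stop between vowels /i/ and /u/, so it spirantizes to the fricative [f]. /d/ is a stop between vowels /e/ and /e/, so it spirantizes to the fricative [z]. /wukedimlipumdede/ → wuxezimlifumdeze.
Rule 2 (nasal place assimilation): /m/ precedes the alveolar consonant /l/, so it assimilates in place to [n]. /m/ precedes the alveolar consonant /d/, so it assimilates in place to [n]. /wuxezimlifumdeze/ → wuxezinlifundeze.
Rule 3 (intervocalic voicing): no segment meets the environment; /wuxezinlifundeze/ is unchanged.
Rule 4 (final vowel raising): /e/ is a mid vowel in word-final position, so it raises to [i]. /wuxezinlifundeze/ → wuxezinlifundezi.

wuxezinlifundezi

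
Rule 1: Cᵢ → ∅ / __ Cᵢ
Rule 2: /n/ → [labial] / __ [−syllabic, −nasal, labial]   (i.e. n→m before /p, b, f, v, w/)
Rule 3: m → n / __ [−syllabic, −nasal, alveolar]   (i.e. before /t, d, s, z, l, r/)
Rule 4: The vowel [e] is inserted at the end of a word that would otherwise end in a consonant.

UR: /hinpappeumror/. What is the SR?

Rule 1 (degemination): /pp/ is a geminate; the first /p/ deletes. /hinpappeumror/ → hinpapeumror.
Rule 2 (nasal place assimilation): /n/ precedes the labial consonant /p/, so it assimilates in place to [m]. /hinpapeumror/ → himpapeumror.
Rule 3 (nasal place assimilation): /m/ precedes the alveolar consonant /r/, so it assimilates in place to [n]. /himpapeumror/ → himpapeunror.
Rule 4 (final e-epenthesis): the form ends in the consonant /r/, so [e] is inserted word-finally. /himpapeunror/ → himpapeunrore.

himpapeunrore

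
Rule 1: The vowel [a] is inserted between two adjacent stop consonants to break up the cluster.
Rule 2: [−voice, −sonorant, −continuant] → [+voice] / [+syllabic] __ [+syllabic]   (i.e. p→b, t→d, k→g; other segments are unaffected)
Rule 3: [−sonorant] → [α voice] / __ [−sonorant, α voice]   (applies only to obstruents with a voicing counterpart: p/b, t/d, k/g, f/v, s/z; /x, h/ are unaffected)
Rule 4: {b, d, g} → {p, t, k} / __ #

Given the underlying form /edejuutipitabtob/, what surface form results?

Rule 1 (stop-cluster a-epenthesis): /b/ and /t/ form a stop–stop cluster, so [a] is inserted between them. /edejuutipitabtob/ → edejuutipitabatob.
Rule 2 (intervocalic voicing): /t/ is a voiceless stop between vowels /u/ and /i/, so it voices to [d]. /p/ is a voiceless stop between vowels /i/ and /i/, so it voices to [b]. /t/ is a voiceless stop between vowels /i/ and /a/, so it voices to [d]. /t/ is a voiceless stop between vowels /a/ and /o/, so it voices to [d]. /edejuutipitabatob/ → edejuudibidabadob.
Rule 3 (regressive voicing assimilation): no segment meets the environment; /edejuudibidabadob/ is unchanged.
Rule 4 (final devoicing): /b/ is a voiced stop in word-final position, so it devoices to [p]. /edejuudibidabadob/ → edejuudibidabadop.

edejuudibidabadop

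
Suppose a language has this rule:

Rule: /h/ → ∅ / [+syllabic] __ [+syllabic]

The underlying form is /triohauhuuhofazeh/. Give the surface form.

trioauuuofazeh

/h/ occurs between vowels /o/ and /a/, so it deletes.
/h/ occurs between vowels /u/ and /u/, so it deletes.
/h/ occurs between vowels /u/ and /o/, so it deletes.
The other instance of /h/ does not occur in the required environment and remains unchanged.
Surface form: [trioauuuofazeh].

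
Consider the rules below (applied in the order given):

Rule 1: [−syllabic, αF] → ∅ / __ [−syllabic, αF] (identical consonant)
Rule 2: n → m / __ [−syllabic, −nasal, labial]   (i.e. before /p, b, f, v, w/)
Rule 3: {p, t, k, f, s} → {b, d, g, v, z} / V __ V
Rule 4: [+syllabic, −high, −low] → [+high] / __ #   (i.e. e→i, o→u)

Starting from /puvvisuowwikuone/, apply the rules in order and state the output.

Rule 1 (degemination): /vv/ is a geminate; the first /v/ deletes. /ww/ is a geminate; the first /w/ deletes. /puvvisuowwikuone/ → puvisuowikuone.
Rule 2 (nasal place assimilation): no segment meets the environment; /puvisuowikuone/ is unchanged.
Rule 3 (intervocalic voicing): /s/ is a voiceless obstruent between vowels /i/ and /u/, so it voices to [z]. /k/ is a voiceless obstruent between vowels /i/ and /u/, so it voices to [g]. /puvisuowikuone/ → puvizuowiguone.
Rule 4 (final vowel raising): /e/ is a mid vowel in word-final position, so it raises to [i]. /puvizuowiguone/ → puvizuowiguoni.

puvizuowiguoni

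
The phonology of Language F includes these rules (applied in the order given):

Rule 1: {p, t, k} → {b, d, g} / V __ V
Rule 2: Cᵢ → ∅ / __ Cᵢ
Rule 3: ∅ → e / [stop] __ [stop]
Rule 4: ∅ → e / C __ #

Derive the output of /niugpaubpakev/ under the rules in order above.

niugepaubepageve

Rule 1 (intervocalic voicing): /k/ is a voiceless stop between vowels /a/ and /e/, so it voices to [g]. /niugpaubpakev/ → niugpaubpagev.
Rule 2 (degemination): no segment meets the environment; /niugpaubpagev/ is unchanged.
Rule 3 (stop-cluster e-epenthesis): /g/ and /p/ form a stop–stop cluster, so [e] is inserted between them. /b/ and /p/ form a stop–stop cluster, so [e] is inserted between them. /niugpaubpagev/ → niugepaubepagev.
Rule 4 (final e-epenthesis): the form ends in the consonant /v/, so [e] is inserted word-finally. /niugepaubepagev/ → niugepaubepageve.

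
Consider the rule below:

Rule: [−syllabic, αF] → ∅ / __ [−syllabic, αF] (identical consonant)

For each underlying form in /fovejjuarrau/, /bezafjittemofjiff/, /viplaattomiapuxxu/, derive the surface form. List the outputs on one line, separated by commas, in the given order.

fovejuarau, bezafjitemofjif, viplaatomiapuxu

/fovejjuarrau/: /jj/ is a geminate; the first /j/ deletes. /rr/ is a geminate; the first /r/ deletes. → [fovejuarau].
/bezafjittemofjiff/: /tt/ is a geminate; the first /t/ deletes. /ff/ is a geminate; the first /f/ deletes. → [bezafjitemofjif].
/viplaattomiapuxxu/: /tt/ is a geminate; the first /t/ deletes. /xx/ is a geminate; the first /x/ deletes. → [viplaatomiapuxu].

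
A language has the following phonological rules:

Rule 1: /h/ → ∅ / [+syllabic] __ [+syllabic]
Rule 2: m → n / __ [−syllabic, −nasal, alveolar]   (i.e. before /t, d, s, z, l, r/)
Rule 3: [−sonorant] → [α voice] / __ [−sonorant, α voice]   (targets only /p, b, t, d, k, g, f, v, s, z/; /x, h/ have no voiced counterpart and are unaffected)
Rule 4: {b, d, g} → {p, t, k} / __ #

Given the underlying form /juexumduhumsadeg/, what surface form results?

juexunduunsadek

Rule 1 (intervocalic h-deletion): /h/ occurs between vowels /u/ and /u/, so it deletes. /juexumduhumsadeg/ → juexumduumsadeg.
Rule 2 (nasal place assimilation): /m/ precedes the alveolar consonant /d/, so it assimilates in place to [n]. /m/ precedes the alveolar consonant /s/, so it assimilates in place to [n]. /juexumduumsadeg/ → juexunduunsadeg.
Rule 3 (regressive voicing assimilation): no segment meets the environment; /juexunduunsadeg/ is unchanged.
Rule 4 (final devoicing): /g/ is a voiced stop in word-final position, so it devoices to [k]. /juexunduunsadeg/ → juexunduunsadek.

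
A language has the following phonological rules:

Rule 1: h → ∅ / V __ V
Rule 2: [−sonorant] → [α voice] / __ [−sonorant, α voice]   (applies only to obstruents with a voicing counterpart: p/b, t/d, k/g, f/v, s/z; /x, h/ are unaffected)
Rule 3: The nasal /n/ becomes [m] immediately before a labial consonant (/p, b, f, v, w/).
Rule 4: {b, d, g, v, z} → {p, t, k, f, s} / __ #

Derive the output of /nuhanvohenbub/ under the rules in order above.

nuamvoembup

Rule 1 (intervocalic h-deletion): /h/ occurs between vowels /u/ and /a/, so it deletes. /h/ occurs between vowels /o/ and /e/, so it deletes. /nuhanvohenbub/ → nuanvoenbub.
Rule 2 (regressive voicing assimilation): no segment meets the environment; /nuanvoenbub/ is unchanged.
Rule 3 (nasal place assimilation): /n/ precedes the labial consonant /v/, so it assimilates in place to [m]. /n/ precedes the labial consonant /b/, so it assimilates in place to [m]. /nuanvoenbub/ → nuamvoembub.
Rule 4 (final devoicing): /b/ is a voiced obstruent in word-final position, so it devoices to [p]. /nuamvoembub/ → nuamvoembup.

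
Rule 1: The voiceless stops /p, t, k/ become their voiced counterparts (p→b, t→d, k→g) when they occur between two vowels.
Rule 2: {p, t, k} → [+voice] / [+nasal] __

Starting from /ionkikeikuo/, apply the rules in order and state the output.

iongigeiguo

Rule 1 (intervocalic voicing): /k/ is a voiceless stop between vowels /i/ and /e/, so it voices to [g]. /k/ is a voiceless stop between vowels /i/ and /u/, so it voices to [g]. /ionkikeikuo/ → ionkigeiguo.
Rule 2 (post-nasal voicing): /k/ is a voiceless stop immediately after the nasal /n/, so it voices to [g]. /ionkigeiguo/ → iongigeiguo.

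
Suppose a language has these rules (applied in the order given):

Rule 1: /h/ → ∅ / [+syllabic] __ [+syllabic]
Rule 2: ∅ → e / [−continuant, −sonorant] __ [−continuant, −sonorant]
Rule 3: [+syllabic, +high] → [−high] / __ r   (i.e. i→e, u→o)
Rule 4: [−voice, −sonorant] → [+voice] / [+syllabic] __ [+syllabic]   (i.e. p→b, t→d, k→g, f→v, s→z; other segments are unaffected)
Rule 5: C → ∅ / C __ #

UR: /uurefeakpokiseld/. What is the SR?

uoreveagebogizel

Rule 1 (intervocalic h-deletion): no segment meets the environment; /uurefeakpokiseld/ is unchanged.
Rule 2 (stop-cluster e-epenthesis): /k/ and /p/ form a stop–stop cluster, so [e] is inserted between them. /uurefeakpokiseld/ → uurefeakepokiseld.
Rule 3 (pre-rhotic lowering): /u/ is a high vowel immediately before /r/, so it lowers to [o]. /uurefeakepokiseld/ → uorefeakepokiseld.
Rule 4 (intervocalic voicing): /f/ is a voiceless obstruent between vowels /e/ and /e/, so it voices to [v]. /k/ is a voiceless obstruent between vowels /a/ and /e/, so it voices to [g]. /p/ is a voiceless obstruent between vowels /e/ and /o/, so it voices to [b]. /k/ is a voiceless obstruent between vowels /o/ and /i/, so it voices to [g]. /s/ is a voiceless obstruent between vowels /i/ and /e/, so it voices to [z]. /uorefeakepokiseld/ → uoreveagebogizeld.
Rule 5 (final cluster simplification): /d/ is the second consonant of a word-final cluster /ld/, so it deletes. /uoreveagebogizeld/ → uoreveagebogizel.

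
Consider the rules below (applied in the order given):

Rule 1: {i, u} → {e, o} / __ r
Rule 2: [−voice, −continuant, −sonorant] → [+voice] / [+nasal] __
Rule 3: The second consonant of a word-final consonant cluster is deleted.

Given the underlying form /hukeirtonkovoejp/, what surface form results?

Rule 1 (pre-rhotic lowering): /i/ is a high vowel immediately before /r/, so it lowers to [e]. /hukeirtonkovoejp/ → hukeertonkovoejp.
Rule 2 (post-nasal voicing): /k/ is a voiceless stop immediately after the nasal /n/, so it voices to [g]. /hukeertonkovoejp/ → hukeertongovoejp.
Rule 3 (final cluster simplification): /p/ is the second consonant of a word-final cluster /jp/, so it deletes. /hukeertongovoejp/ → hukeertongovoej.

hukeertongovoej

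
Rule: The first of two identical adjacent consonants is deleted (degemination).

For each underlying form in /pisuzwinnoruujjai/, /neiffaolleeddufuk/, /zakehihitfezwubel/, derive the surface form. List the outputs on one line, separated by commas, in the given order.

pisuzwinoruujai, neifaoleedufuk, zakehihitfezwubel

/pisuzwinnoruujjai/: /nn/ is a geminate; the first /n/ deletes. /jj/ is a geminate; the first /j/ deletes. → [pisuzwinoruujai].
/neiffaolleeddufuk/: /ff/ is a geminate; the first /f/ deletes. /ll/ is a geminate; the first /l/ deletes. /dd/ is a geminate; the first /d/ deletes. → [neifaoleedufuk].
/zakehihitfezwubel/: the rule's environment is not met; surfaces unchanged as [zakehihitfezwubel].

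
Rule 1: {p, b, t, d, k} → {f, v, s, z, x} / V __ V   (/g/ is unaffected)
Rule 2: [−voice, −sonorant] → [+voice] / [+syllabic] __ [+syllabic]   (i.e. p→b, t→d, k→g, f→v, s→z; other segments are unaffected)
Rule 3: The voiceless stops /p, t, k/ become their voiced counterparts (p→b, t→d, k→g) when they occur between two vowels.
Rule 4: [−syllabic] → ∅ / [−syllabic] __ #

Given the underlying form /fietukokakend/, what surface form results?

Rule 1 (intervocalic spirantization): /t/ is a stop between vowels /e/ and /u/, so it spirantizes to the fricative [s]. /k/ is a stop between vowels /u/ and /o/, so it spirantizes to the fricative [x]. /k/ is a stop between vowels /o/ and /a/, so it spirantizes to the fricative [x]. /k/ is a stop between vowels /a/ and /e/, so it spirantizes to the fricative [x]. /fietukokakend/ → fiesuxoxaxend.
Rule 2 (intervocalic voicing): /s/ is a voiceless obstruent between vowels /e/ and /u/, so it voices to [z]. /fiesuxoxaxend/ → fiezuxoxaxend.
Rule 3 (intervocalic voicing): no segment meets the environment; /fiezuxoxaxend/ is unchanged.
Rule 4 (final cluster simplification): /d/ is the second consonant of a word-final cluster /nd/, so it deletes. /fiezuxoxaxend/ → fiezuxoxaxen.

fiezuxoxaxen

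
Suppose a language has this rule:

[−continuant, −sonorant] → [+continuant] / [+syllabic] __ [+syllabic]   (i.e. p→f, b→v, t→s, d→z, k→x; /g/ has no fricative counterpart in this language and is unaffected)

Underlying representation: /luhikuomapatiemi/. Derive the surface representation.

/k/ is a stop between vowels /i/ and /u/, so it spirantizes to the fricative [x].
/p/ is a stop between vowels /a/ and /a/, so it spirantizes to the fricative [f].
/t/ is a stop between vowels /a/ and /i/, so it spirantizes to the fricative [s].
Surface form: [luhixuomafasiemi].

luhixuomafasiemi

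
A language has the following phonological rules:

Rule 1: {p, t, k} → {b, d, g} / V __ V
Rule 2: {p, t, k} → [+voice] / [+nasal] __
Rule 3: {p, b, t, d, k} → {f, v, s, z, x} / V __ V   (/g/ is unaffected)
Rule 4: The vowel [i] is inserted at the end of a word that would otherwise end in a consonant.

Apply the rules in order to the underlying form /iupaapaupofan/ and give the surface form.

Rule 1 (intervocalic voicing): /p/ is a voiceless stop between vowels /u/ and /a/, so it voices to [b]. /p/ is a voiceless stop between vowels /a/ and /a/, so it voices to [b]. /p/ is a voiceless stop between vowels /u/ and /o/, so it voices to [b]. /iupaapaupofan/ → iubaabaubofan.
Rule 2 (post-nasal voicing): no segment meets the environment; /iubaabaubofan/ is unchanged.
Rule 3 (intervocalic spirantization): /b/ is a stop between vowels /u/ and /a/, so it spirantizes to the fricative [v]. /b/ is a stop between vowels /a/ and /a/, so it spirantizes to the fricative [v]. /b/ is a stop between vowels /u/ and /o/, so it spirantizes to the fricative [v]. /iubaabaubofan/ → iuvaavauvofan.
Rule 4 (final i-epenthesis): the form ends in the consonant /n/, so [i] is inserted word-finally. /iuvaavauvofan/ → iuvaavauvofani.

iuvaavauvofani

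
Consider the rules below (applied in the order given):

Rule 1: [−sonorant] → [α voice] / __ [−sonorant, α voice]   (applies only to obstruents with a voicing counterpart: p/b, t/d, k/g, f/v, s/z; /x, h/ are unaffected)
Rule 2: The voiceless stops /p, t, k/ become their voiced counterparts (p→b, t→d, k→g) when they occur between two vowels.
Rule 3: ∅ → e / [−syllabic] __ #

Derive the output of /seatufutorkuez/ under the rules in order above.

Rule 1 (regressive voicing assimilation): no segment meets the environment; /seatufutorkuez/ is unchanged.
Rule 2 (intervocalic voicing): /t/ is a voiceless stop between vowels /a/ and /u/, so it voices to [d]. /t/ is a voiceless stop between vowels /u/ and /o/, so it voices to [d]. /seatufutorkuez/ → seadufudorkuez.
Rule 3 (final e-epenthesis): the form ends in the consonant /z/, so [e] is inserted word-finally. /seadufudorkuez/ → seadufudorkueze.

seadufudorkueze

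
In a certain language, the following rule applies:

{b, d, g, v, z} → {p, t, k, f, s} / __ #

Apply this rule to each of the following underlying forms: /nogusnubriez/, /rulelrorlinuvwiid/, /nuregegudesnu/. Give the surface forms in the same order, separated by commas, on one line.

/nogusnubriez/: /z/ is a voiced obstruent in word-final position, so it devoices to [s]. → [nogusnubries].
/rulelrorlinuvwiid/: /d/ is a voiced obstruent in word-final position, so it devoices to [t]. → [rulelrorlinuvwiit].
/nuregegudesnu/: the rule's environment is not met; surfaces unchanged as [nuregegudesnu].

nogusnubries, rulelrorlinuvwiit, nuregegudesnu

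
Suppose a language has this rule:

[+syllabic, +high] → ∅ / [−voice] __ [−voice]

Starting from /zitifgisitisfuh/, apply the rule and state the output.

zitfgistsfh

/i/ is a high vowel flanked by voiceless consonants /t/ and /f/, so it deletes.
/i/ is a high vowel flanked by voiceless consonants /s/ and /t/, so it deletes.
/i/ is a high vowel flanked by voiceless consonants /t/ and /s/, so it deletes.
/u/ is a high vowel flanked by voiceless consonants /f/ and /h/, so it deletes.
The other instances of /i/ do not occur in the required environment and remain unchanged.
Surface form: [zitfgistsfh].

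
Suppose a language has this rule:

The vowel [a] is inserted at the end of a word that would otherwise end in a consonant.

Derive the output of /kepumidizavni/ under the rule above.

kepumidizavni

No segment of /kepumidizavni/ meets the structural description of the rule, so the form surfaces unchanged.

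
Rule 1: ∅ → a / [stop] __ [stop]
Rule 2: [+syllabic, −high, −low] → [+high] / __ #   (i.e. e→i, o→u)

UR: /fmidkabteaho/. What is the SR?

Rule 1 (stop-cluster a-epenthesis): /d/ and /k/ form a stop–stop cluster, so [a] is inserted between them. /b/ and /t/ form a stop–stop cluster, so [a] is inserted between them. /fmidkabteaho/ → fmidakabateaho.
Rule 2 (final vowel raising): /o/ is a mid vowel in word-final position, so it raises to [u]. /fmidakabateaho/ → fmidakabateahu.

fmidakabateahu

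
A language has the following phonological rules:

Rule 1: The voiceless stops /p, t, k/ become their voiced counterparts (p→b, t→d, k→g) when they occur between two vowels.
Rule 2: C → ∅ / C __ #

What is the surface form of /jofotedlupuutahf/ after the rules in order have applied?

jofodedlubuudah

Rule 1 (intervocalic voicing): /t/ is a voiceless stop between vowels /o/ and /e/, so it voices to [d]. /p/ is a voiceless stop between vowels /u/ and /u/, so it voices to [b]. /t/ is a voiceless stop between vowels /u/ and /a/, so it voices to [d]. /jofotedlupuutahf/ → jofodedlubuudahf.
Rule 2 (final cluster simplification): /f/ is the second consonant of a word-final cluster /hf/, so it deletes. /jofodedlubuudahf/ → jofodedlubuudah.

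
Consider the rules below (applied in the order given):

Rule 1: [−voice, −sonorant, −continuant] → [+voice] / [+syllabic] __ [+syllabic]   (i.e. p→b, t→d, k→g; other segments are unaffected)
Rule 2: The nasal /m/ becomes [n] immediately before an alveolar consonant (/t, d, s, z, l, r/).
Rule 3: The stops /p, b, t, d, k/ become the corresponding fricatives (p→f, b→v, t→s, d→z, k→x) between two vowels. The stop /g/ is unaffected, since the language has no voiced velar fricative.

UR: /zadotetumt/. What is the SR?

zazozezunt

Rule 1 (intervocalic voicing): /t/ is a voiceless stop between vowels /o/ and /e/, so it voices to [d]. /t/ is a voiceless stop between vowels /e/ and /u/, so it voices to [d]. /zadotetumt/ → zadodedumt.
Rule 2 (nasal place assimilation): /m/ precedes the alveolar consonant /t/, so it assimilates in place to [n]. /zadodedumt/ → zadodedunt.
Rule 3 (intervocalic spirantization): /d/ is a stop between vowels /a/ and /o/, so it spirantizes to the fricative [z]. /d/ is a stop between vowels /o/ and /e/, so it spirantizes to the fricative [z]. /d/ is a stop between vowels /e/ and /u/, so it spirantizes to the fricative [z]. /zadodedunt/ → zazozezunt.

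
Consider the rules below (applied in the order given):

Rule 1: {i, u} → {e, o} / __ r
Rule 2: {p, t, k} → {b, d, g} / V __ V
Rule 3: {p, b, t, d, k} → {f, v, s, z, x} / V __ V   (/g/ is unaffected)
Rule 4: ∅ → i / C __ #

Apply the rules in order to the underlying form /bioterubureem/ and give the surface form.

Rule 1 (pre-rhotic lowering): /u/ is a high vowel immediately before /r/, so it lowers to [o]. /bioterubureem/ → bioteruboreem.
Rule 2 (intervocalic voicing): /t/ is a voiceless stop between vowels /o/ and /e/, so it voices to [d]. /bioteruboreem/ → bioderuboreem.
Rule 3 (intervocalic spirantization): /d/ is a stop between vowels /o/ and /e/, so it spirantizes to the fricative [z]. /b/ is a stop between vowels /u/ and /o/, so it spirantizes to the fricative [v]. /bioderuboreem/ → biozeruvoreem.
Rule 4 (final i-epenthesis): the form ends in the consonant /m/, so [i] is inserted word-finally. /biozeruvoreem/ → biozeruvoreemi.

biozeruvoreemi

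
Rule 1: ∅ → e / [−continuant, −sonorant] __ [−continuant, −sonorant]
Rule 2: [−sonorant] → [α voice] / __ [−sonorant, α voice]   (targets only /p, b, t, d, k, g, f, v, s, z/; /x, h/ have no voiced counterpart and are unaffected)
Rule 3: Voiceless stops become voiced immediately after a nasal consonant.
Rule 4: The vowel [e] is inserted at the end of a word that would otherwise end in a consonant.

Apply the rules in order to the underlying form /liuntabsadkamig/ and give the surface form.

Rule 1 (stop-cluster e-epenthesis): /d/ and /k/ form a stop–stop cluster, so [e] is inserted between them. /liuntabsadkamig/ → liuntabsadekamig.
Rule 2 (regressive voicing assimilation): /b/ precedes the voiceless obstruent /s/, so it devoices to [p] by assimilation. /liuntabsadekamig/ → liuntapsadekamig.
Rule 3 (post-nasal voicing): /t/ is a voiceless stop immediately after the nasal /n/, so it voices to [d]. /liuntapsadekamig/ → liundapsadekamig.
Rule 4 (final e-epenthesis): the form ends in the consonant /g/, so [e] is inserted word-finally. /liundapsadekamig/ → liundapsadekamige.

liundapsadekamige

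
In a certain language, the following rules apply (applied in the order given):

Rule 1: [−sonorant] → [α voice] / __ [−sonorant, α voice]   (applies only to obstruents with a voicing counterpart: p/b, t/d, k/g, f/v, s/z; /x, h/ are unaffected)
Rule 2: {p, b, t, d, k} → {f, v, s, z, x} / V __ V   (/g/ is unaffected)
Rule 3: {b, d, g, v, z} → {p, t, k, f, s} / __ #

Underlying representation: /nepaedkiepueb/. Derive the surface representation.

Rule 1 (regressive voicing assimilation): /d/ precedes the voiceless obstruent /k/, so it devoices to [t] by assimilation. /nepaedkiepueb/ → nepaetkiepueb.
Rule 2 (intervocalic spirantization): /p/ is a stop between vowels /e/ and /a/, so it spirantizes to the fricative [f]. /p/ is a stop between vowels /e/ and /u/, so it spirantizes to the fricative [f]. /nepaetkiepueb/ → nefaetkiefueb.
Rule 3 (final devoicing): /b/ is a voiced obstruent in word-final position, so it devoices to [p]. /nefaetkiefueb/ → nefaetkiefuep.

nefaetkiefuep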